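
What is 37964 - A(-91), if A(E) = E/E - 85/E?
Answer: 3454548/91 ≈ 37962.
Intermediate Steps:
A(E) = 1 - 85/E
37964 - A(-91) = 37964 - (-85 - 91)/(-91) = 37964 - (-1)*(-176)/91 = 37964 - 1*176/91 = 37964 - 176/91 = 3454548/91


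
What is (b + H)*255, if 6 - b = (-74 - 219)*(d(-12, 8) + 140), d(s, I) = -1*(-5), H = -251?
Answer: 10771200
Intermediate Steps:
d(s, I) = 5
b = 42491 (b = 6 - (-74 - 219)*(5 + 140) = 6 - (-293)*145 = 6 - 1*(-42485) = 6 + 42485 = 42491)
(b + H)*255 = (42491 - 251)*255 = 42240*255 = 10771200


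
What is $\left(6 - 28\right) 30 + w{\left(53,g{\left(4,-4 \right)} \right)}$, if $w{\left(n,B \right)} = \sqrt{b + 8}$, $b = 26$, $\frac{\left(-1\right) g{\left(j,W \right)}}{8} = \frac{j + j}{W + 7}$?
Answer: $-660 + \sqrt{34} \approx -654.17$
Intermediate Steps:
$g{\left(j,W \right)} = - \frac{16 j}{7 + W}$ ($g{\left(j,W \right)} = - 8 \frac{j + j}{W + 7} = - 8 \frac{2 j}{7 + W} = - \frac{16 j}{7 + W}$)
$w{\left(n,B \right)} = \sqrt{34}$ ($w{\left(n,B \right)} = \sqrt{26 + 8} = \sqrt{34}$)
$\left(6 - 28\right) 30 + w{\left(53,g{\left(4,-4 \right)} \right)} = \left(6 - 28\right) 30 + \sqrt{34} = \left(-22\right) 30 + \sqrt{34} = -660 + \sqrt{34}$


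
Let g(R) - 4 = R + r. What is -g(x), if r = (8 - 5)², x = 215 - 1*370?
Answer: 142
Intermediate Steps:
x = -155 (x = 215 - 370 = -155)
r = 9 (r = 3² = 9)
g(R) = 13 + R (g(R) = 4 + (R + 9) = 4 + (9 + R) = 13 + R)
-g(x) = -(13 - 155) = -1*(-142) = 142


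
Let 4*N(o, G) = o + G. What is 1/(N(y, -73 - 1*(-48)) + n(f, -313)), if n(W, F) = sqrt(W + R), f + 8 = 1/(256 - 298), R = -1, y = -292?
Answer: -26628/2113301 - 8*I*sqrt(15918)/2113301 ≈ -0.0126 - 0.00047761*I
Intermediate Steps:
f = -337/42 (f = -8 + 1/(256 - 298) = -8 + 1/(-42) = -8 - 1/42 = -337/42 ≈ -8.0238)
n(W, F) = sqrt(-1 + W) (n(W, F) = sqrt(W - 1) = sqrt(-1 + W))
N(o, G) = G/4 + o/4 (N(o, G) = (o + G)/4 = (G + o)/4 = G/4 + o/4)
1/(N(y, -73 - 1*(-48)) + n(f, -313)) = 1/(((-73 - 1*(-48))/4 + (1/4)*(-292)) + sqrt(-1 - 337/42)) = 1/(((-73 + 48)/4 - 73) + sqrt(-379/42)) = 1/(((1/4)*(-25) - 73) + I*sqrt(15918)/42) = 1/((-25/4 - 73) + I*sqrt(15918)/42) = 1/(-317/4 + I*sqrt(15918)/42)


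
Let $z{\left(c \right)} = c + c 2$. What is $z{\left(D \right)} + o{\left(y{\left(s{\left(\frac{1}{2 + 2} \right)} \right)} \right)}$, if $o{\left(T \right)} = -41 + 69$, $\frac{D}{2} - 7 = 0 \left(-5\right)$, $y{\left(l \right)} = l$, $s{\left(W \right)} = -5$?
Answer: $70$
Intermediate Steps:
$D = 14$ ($D = 14 + 2 \cdot 0 \left(-5\right) = 14 + 2 \cdot 0 = 14 + 0 = 14$)
$o{\left(T \right)} = 28$
$z{\left(c \right)} = 3 c$ ($z{\left(c \right)} = c + 2 c = 3 c$)
$z{\left(D \right)} + o{\left(y{\left(s{\left(\frac{1}{2 + 2} \right)} \right)} \right)} = 3 \cdot 14 + 28 = 42 + 28 = 70$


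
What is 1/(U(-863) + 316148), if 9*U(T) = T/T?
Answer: 9/2845333 ≈ 3.1631e-6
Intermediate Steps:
U(T) = 1/9 (U(T) = (T/T)/9 = (1/9)*1 = 1/9)
1/(U(-863) + 316148) = 1/(1/9 + 316148) = 1/(2845333/9) = 9/2845333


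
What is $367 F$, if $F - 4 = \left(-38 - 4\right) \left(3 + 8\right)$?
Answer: $-168086$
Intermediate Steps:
$F = -458$ ($F = 4 + \left(-38 - 4\right) \left(3 + 8\right) = 4 - 462 = -458$)
$367 F = 367 \left(-458\right) = -168086$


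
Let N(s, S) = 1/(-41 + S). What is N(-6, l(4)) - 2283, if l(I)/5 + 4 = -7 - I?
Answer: -264829/116 ≈ -2283.0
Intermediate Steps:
l(I) = -55 - 5*I (l(I) = -20 + 5*(-7 - I) = -20 + (-35 - 5*I) = -55 - 5*I)
N(-6, l(4)) - 2283 = 1/(-41 + (-55 - 5*4)) - 2283 = 1/(-41 + (-55 - 20)) - 2283 = 1/(-41 - 75) - 2283 = 1/(-116) - 2283 = -1/116 - 2283 = -264829/116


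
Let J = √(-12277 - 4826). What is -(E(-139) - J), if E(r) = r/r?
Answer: -1 + I*√17103 ≈ -1.0 + 130.78*I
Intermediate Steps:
E(r) = 1
J = I*√17103 (J = √(-17103) = I*√17103 ≈ 130.78*I)
-(E(-139) - J) = -(1 - I*√17103) = -1 + I*√17103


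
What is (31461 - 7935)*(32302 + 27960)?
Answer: 1417723812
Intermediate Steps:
(31461 - 7935)*(32302 + 27960) = 23526*60262 = 1417723812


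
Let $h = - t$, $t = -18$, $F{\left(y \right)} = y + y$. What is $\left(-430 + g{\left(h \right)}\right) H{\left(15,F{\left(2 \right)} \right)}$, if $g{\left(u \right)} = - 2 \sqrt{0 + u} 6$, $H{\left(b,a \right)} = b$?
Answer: $-6450 - 540 \sqrt{2} \approx -7213.7$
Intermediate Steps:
$F{\left(y \right)} = 2 y$
$h = 18$ ($h = \left(-1\right) \left(-18\right) = 18$)
$g{\left(u \right)} = - 12 \sqrt{u}$ ($g{\left(u \right)} = - 2 \sqrt{u} 6 = - 12 \sqrt{u}$)
$\left(-430 + g{\left(h \right)}\right) H{\left(15,F{\left(2 \right)} \right)} = \left(-430 - 12 \sqrt{18}\right) 15 = \left(-430 - 12 \cdot 3 \sqrt{2}\right) 15 = \left(-430 - 36 \sqrt{2}\right) 15 = -6450 - 540 \sqrt{2}$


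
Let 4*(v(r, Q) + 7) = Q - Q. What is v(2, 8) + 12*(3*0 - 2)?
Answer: -31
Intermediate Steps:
v(r, Q) = -7 (v(r, Q) = -7 + (Q - Q)/4 = -7 + (1/4)*0 = -7 + 0 = -7)
v(2, 8) + 12*(3*0 - 2) = -7 + 12*(3*0 - 2) = -7 + 12*(0 - 2) = -7 + 12*(-2) = -7 - 24 = -31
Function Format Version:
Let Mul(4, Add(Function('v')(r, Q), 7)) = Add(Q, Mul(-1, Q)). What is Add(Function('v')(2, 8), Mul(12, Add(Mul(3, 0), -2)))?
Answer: -31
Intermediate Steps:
Function('v')(r, Q) = -7 (Function('v')(r, Q) = Add(-7, Mul(Rational(1, 4), Add(Q, Mul(-1, Q)))) = Add(-7, Mul(Rational(1, 4), 0)) = Add(-7, 0) = -7)
Add(Function('v')(2, 8), Mul(12, Add(Mul(3, 0), -2))) = Add(-7, Mul(12, Add(Mul(3, 0), -2))) = Add(-7, Mul(12, Add(0, -2))) = Add(-7, Mul(12, -2)) = Add(-7, -24) = -31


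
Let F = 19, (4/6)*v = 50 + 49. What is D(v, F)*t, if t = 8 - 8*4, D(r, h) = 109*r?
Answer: -388476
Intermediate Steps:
v = 297/2 (v = 3*(50 + 49)/2 = (3/2)*99 = 297/2 ≈ 148.50)
t = -24 (t = 8 - 32 = -24)
D(v, F)*t = (109*(297/2))*(-24) = (32373/2)*(-24) = -388476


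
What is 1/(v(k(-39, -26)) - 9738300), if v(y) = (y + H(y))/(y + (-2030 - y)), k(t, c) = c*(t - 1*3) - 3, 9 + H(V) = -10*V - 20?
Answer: -203/1976873917 ≈ -1.0269e-7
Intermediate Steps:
H(V) = -29 - 10*V (H(V) = -9 + (-10*V - 20) = -9 + (-20 - 10*V) = -29 - 10*V)
k(t, c) = -3 + c*(-3 + t) (k(t, c) = c*(t - 3) - 3 = c*(-3 + t) - 3 = -3 + c*(-3 + t))
v(y) = 1/70 + 9*y/2030 (v(y) = (y + (-29 - 10*y))/(y + (-2030 - y)) = (-29 - 9*y)/(-2030) = (-29 - 9*y)*(-1/2030) = 1/70 + 9*y/2030)
1/(v(k(-39, -26)) - 9738300) = 1/((1/70 + 9*(-3 - 3*(-26) - 26*(-39))/2030) - 9738300) = 1/((1/70 + 9*(-3 + 78 + 1014)/2030) - 9738300) = 1/((1/70 + (9/2030)*1089) - 9738300) = 1/((1/70 + 9801/2030) - 9738300) = 1/(983/203 - 9738300) = 1/(-1976873917/203) = -203/1976873917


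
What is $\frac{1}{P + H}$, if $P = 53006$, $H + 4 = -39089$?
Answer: $\frac{1}{13913} \approx 7.1875 \cdot 10^{-5}$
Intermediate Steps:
$H = -39093$ ($H = -4 - 39089 = -39093$)
$\frac{1}{P + H} = \frac{1}{53006 - 39093} = \frac{1}{13913}$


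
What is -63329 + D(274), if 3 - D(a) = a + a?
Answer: -63874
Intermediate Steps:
D(a) = 3 - 2*a (D(a) = 3 - (a + a) = 3 - 2*a)
-63329 + D(274) = -63329 + (3 - 2*274) = -63329 + (3 - 548) = -63329 - 545 = -63874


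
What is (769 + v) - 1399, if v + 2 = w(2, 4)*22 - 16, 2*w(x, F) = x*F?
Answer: -560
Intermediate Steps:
w(x, F) = F*x/2 (w(x, F) = (x*F)/2 = (F*x)/2 = F*x/2)
v = 70 (v = -2 + (((½)*4*2)*22 - 16) = -2 + (4*22 - 16) = -2 + (88 - 16) = -2 + 72 = 70)
(769 + v) - 1399 = (769 + 70) - 1399 = 839 - 1399 = -560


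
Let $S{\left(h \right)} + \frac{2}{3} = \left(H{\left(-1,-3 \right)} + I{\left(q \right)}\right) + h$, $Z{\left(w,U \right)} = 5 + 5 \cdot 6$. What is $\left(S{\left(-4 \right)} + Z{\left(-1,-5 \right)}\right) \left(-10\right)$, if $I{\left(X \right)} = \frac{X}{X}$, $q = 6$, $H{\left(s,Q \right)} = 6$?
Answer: $- \frac{1120}{3} \approx -373.33$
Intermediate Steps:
$I{\left(X \right)} = 1$
$Z{\left(w,U \right)} = 35$ ($Z{\left(w,U \right)} = 5 + 30 = 35$)
$S{\left(h \right)} = \frac{19}{3} + h$ ($S{\left(h \right)} = - \frac{2}{3} + \left(\left(6 + 1\right) + h\right) = - \frac{2}{3} + \left(7 + h\right) = \frac{19}{3} + h$)
$\left(S{\left(-4 \right)} + Z{\left(-1,-5 \right)}\right) \left(-10\right) = \left(\left(\frac{19}{3} - 4\right) + 35\right) \left(-10\right) = \left(\frac{7}{3} + 35\right) \left(-10\right) = \frac{112}{3} \left(-10\right) = - \frac{1120}{3}$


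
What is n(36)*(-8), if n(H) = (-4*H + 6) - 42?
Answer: 1440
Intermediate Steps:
n(H) = -36 - 4*H (n(H) = (6 - 4*H) - 42 = -36 - 4*H)
n(36)*(-8) = (-36 - 4*36)*(-8) = (-36 - 144)*(-8) = -180*(-8) = 1440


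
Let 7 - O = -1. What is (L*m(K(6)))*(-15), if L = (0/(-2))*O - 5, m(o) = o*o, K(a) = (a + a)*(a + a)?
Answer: 1555200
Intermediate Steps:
K(a) = 4*a² (K(a) = (2*a)*(2*a) = 4*a²)
O = 8 (O = 7 - 1*(-1) = 7 + 1 = 8)
m(o) = o²
L = -5 (L = (0/(-2))*8 - 5 = (0*(-½))*8 - 5 = 0*8 - 5 = 0 - 5 = -5)
(L*m(K(6)))*(-15) = -5*(4*6²)²*(-15) = -5*(4*36)²*(-15) = -5*144²*(-15) = -5*20736*(-15) = -103680*(-15) = 1555200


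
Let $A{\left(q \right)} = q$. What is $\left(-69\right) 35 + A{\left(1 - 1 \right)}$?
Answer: $-2415$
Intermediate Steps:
$\left(-69\right) 35 + A{\left(1 - 1 \right)} = \left(-69\right) 35 + \left(1 - 1\right) = -2415 + 0 = -2415$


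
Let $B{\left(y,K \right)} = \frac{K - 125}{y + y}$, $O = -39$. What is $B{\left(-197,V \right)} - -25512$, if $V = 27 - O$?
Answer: $\frac{10051787}{394} \approx 25512.0$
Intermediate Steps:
$V = 66$ ($V = 27 - -39 = 27 + 39 = 66$)
$B{\left(y,K \right)} = \frac{-125 + K}{2 y}$
$B{\left(-197,V \right)} - -25512 = \frac{-125 + 66}{2 \left(-197\right)} - -25512 = \frac{1}{2} \left(- \frac{1}{197}\right) \left(-59\right) + 25512 = \frac{59}{394} + 25512 = \frac{10051787}{394}$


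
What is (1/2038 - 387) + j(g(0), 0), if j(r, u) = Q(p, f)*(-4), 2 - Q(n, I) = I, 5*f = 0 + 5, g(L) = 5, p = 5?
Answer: -796857/2038 ≈ -391.00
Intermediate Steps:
f = 1 (f = (0 + 5)/5 = (⅕)*5 = 1)
Q(n, I) = 2 - I
j(r, u) = -4 (j(r, u) = (2 - 1*1)*(-4) = (2 - 1)*(-4) = 1*(-4) = -4)
(1/2038 - 387) + j(g(0), 0) = (1/2038 - 387) - 4 = -788705/2038 - 4 = -796857/2038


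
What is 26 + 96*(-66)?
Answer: -6310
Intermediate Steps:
26 + 96*(-66) = 26 - 6336 = -6310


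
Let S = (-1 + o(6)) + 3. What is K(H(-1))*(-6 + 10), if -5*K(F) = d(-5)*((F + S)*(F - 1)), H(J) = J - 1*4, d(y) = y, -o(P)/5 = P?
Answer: 792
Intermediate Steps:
o(P) = -5*P
S = -28 (S = (-1 - 5*6) + 3 = (-1 - 30) + 3 = -31 + 3 = -28)
H(J) = -4 + J (H(J) = J - 4 = -4 + J)
K(F) = (-1 + F)*(-28 + F) (K(F) = -(-1)*(F - 28)*(F - 1) = -(-1)*(-28 + F)*(-1 + F) = -(-1)*(-1 + F)*(-28 + F) = (-1 + F)*(-28 + F))
K(H(-1))*(-6 + 10) = (28 + (-4 - 1)² - 29*(-4 - 1))*(-6 + 10) = (28 + (-5)² - 29*(-5))*4 = (28 + 25 + 145)*4 = 198*4 = 792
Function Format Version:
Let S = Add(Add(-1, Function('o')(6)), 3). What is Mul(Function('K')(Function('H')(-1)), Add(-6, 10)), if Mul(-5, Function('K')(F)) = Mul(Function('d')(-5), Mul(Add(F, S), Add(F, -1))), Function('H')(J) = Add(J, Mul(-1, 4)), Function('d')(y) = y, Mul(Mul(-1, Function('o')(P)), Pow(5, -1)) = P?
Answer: 792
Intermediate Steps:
Function('o')(P) = Mul(-5, P)
S = -28 (S = Add(Add(-1, Mul(-5, 6)), 3) = Add(Add(-1, -30), 3) = Add(-31, 3) = -28)
Function('H')(J) = Add(-4, J) (Function('H')(J) = Add(J, -4) = Add(-4, J))
Function('K')(F) = Mul(Add(-1, F), Add(-28, F)) (Function('K')(F) = Mul(Rational(-1, 5), Mul(-5, Mul(Add(F, -28), Add(F, -1)))) = Mul(Rational(-1, 5), Mul(-5, Mul(Add(-28, F), Add(-1, F)))) = Mul(Rational(-1, 5), Mul(-5, Mul(Add(-1, F), Add(-28, F)))) = Mul(Rational(-1, 5), Mul(-5, Add(-1, F), Add(-28, F))) = Mul(Add(-1, F), Add(-28, F)))
Mul(Function('K')(Function('H')(-1)), Add(-6, 10)) = Mul(Add(28, Pow(Add(-4, -1), 2), Mul(-29, Add(-4, -1))), Add(-6, 10)) = Mul(Add(28, Pow(-5, 2), Mul(-29, -5)), 4) = Mul(Add(28, 25, 145), 4) = Mul(198, 4) = 792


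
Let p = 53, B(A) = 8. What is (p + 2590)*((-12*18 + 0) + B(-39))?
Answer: -549744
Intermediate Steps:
(p + 2590)*((-12*18 + 0) + B(-39)) = (53 + 2590)*((-12*18 + 0) + 8) = 2643*((-216 + 0) + 8) = 2643*(-216 + 8) = 2643*(-208) = -549744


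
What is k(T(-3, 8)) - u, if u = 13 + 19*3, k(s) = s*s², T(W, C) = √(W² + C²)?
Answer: -70 + 73*√73 ≈ 553.71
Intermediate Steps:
T(W, C) = √(C² + W²)
k(s) = s³
u = 70 (u = 13 + 57 = 70)
k(T(-3, 8)) - u = (√(8² + (-3)²))³ - 1*70 = (√(64 + 9))³ - 70 = (√73)³ - 70 = 73*√73 - 70 = -70 + 73*√73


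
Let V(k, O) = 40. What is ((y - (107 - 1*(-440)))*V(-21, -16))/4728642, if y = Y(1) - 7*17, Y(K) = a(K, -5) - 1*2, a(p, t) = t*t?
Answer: -12860/2364321 ≈ -0.0054392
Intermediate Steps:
a(p, t) = t**2
Y(K) = 23 (Y(K) = (-5)**2 - 1*2 = 25 - 2 = 23)
y = -96 (y = 23 - 7*17 = 23 - 119 = -96)
((y - (107 - 1*(-440)))*V(-21, -16))/4728642 = ((-96 - (107 - 1*(-440)))*40)/4728642 = ((-96 - (107 + 440))*40)*(1/4728642) = ((-96 - 1*547)*40)*(1/4728642) = ((-96 - 547)*40)*(1/4728642) = -643*40*(1/4728642) = -25720*1/4728642 = -12860/2364321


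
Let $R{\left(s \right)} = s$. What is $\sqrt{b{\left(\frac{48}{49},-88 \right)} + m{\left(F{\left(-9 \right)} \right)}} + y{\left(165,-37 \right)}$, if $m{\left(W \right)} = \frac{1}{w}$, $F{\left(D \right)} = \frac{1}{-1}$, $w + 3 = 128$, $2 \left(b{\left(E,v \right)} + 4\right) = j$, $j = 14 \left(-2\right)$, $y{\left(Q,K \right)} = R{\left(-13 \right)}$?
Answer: $-13 + \frac{i \sqrt{11245}}{25} \approx -13.0 + 4.2417 i$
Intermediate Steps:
$y{\left(Q,K \right)} = -13$
$j = -28$
$b{\left(E,v \right)} = -18$ ($b{\left(E,v \right)} = -4 + \frac{1}{2} \left(-28\right) = -4 - 14 = -18$)
$w = 125$ ($w = -3 + 128 = 125$)
$F{\left(D \right)} = -1$
$m{\left(W \right)} = \frac{1}{125}$
$\sqrt{b{\left(\frac{48}{49},-88 \right)} + m{\left(F{\left(-9 \right)} \right)}} + y{\left(165,-37 \right)} = \sqrt{-18 + \frac{1}{125}} - 13 = \sqrt{- \frac{2249}{125}} - 13 = \frac{i \sqrt{11245}}{25} - 13 = -13 + \frac{i \sqrt{11245}}{25}$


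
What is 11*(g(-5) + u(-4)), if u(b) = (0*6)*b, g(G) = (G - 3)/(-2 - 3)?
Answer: 88/5 ≈ 17.600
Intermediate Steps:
g(G) = ⅗ - G/5 (g(G) = (-3 + G)/(-5) = (-3 + G)*(-⅕) = ⅗ - G/5)
u(b) = 0 (u(b) = 0*b = 0)
11*(g(-5) + u(-4)) = 11*((⅗ - ⅕*(-5)) + 0) = 11*((⅗ + 1) + 0) = 11*(8/5 + 0) = 11*(8/5) = 88/5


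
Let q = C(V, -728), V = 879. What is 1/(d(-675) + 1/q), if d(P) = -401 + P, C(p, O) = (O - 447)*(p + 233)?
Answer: -1306600/1405901601 ≈ -0.00092937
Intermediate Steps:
C(p, O) = (-447 + O)*(233 + p)
q = -1306600 (q = -104151 - 447*879 + 233*(-728) - 728*879 = -104151 - 392913 - 169624 - 639912 = -1306600)
1/(d(-675) + 1/q) = 1/((-401 - 675) + 1/(-1306600)) = 1/(-1076 - 1/1306600) = 1/(-1405901601/1306600) = -1306600/1405901601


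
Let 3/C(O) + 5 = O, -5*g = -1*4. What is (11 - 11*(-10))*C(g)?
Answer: -605/7 ≈ -86.429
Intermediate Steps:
g = ⅘ (g = -(-1)*4/5 = -⅕*(-4) = ⅘ ≈ 0.80000)
C(O) = 3/(-5 + O)
(11 - 11*(-10))*C(g) = (11 - 11*(-10))*(3/(-5 + ⅘)) = (11 + 110)*(3/(-21/5)) = 121*(3*(-5/21)) = 121*(-5/7) = -605/7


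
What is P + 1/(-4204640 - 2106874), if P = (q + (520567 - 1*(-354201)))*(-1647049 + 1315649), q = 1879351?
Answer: -5760613731511412401/6311514 ≈ -9.1272e+11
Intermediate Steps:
P = -912715036600 (P = (1879351 + (520567 - 1*(-354201)))*(-1647049 + 1315649) = (1879351 + (520567 + 354201))*(-331400) = (1879351 + 874768)*(-331400) = 2754119*(-331400) = -912715036600)
P + 1/(-4204640 - 2106874) = -912715036600 + 1/(-4204640 - 2106874) = -912715036600 + 1/(-6311514) = -912715036600 - 1/6311514 = -5760613731511412401/6311514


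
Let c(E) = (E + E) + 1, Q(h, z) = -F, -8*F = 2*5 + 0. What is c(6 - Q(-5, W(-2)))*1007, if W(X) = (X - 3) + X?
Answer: 21147/2 ≈ 10574.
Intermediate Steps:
W(X) = -3 + 2*X (W(X) = (-3 + X) + X = -3 + 2*X)
F = -5/4 (F = -(2*5 + 0)/8 = -(10 + 0)/8 = -⅛*10 = -5/4 ≈ -1.2500)
Q(h, z) = 5/4 (Q(h, z) = -1*(-5/4) = 5/4)
c(E) = 1 + 2*E (c(E) = 2*E + 1 = 1 + 2*E)
c(6 - Q(-5, W(-2)))*1007 = (1 + 2*(6 - 1*5/4))*1007 = (1 + 2*(6 - 5/4))*1007 = (1 + 2*(19/4))*1007 = (1 + 19/2)*1007 = (21/2)*1007 = 21147/2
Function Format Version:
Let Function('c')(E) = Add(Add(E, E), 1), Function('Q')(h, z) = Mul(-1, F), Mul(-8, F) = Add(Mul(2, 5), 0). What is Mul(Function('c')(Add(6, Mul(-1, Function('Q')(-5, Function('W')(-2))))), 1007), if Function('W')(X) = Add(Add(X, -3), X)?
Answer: Rational(21147, 2) ≈ 10574.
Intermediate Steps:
Function('W')(X) = Add(-3, Mul(2, X)) (Function('W')(X) = Add(Add(-3, X), X) = Add(-3, Mul(2, X)))
F = Rational(-5, 4) (F = Mul(Rational(-1, 8), Add(Mul(2, 5), 0)) = Mul(Rational(-1, 8), Add(10, 0)) = Mul(Rational(-1, 8), 10) = Rational(-5, 4) ≈ -1.2500)
Function('Q')(h, z) = Rational(5, 4) (Function('Q')(h, z) = Mul(-1, Rational(-5, 4)) = Rational(5, 4))
Function('c')(E) = Add(1, Mul(2, E)) (Function('c')(E) = Add(Mul(2, E), 1) = Add(1, Mul(2, E)))
Mul(Function('c')(Add(6, Mul(-1, Function('Q')(-5, Function('W')(-2))))), 1007) = Mul(Add(1, Mul(2, Add(6, Mul(-1, Rational(5, 4))))), 1007) = Mul(Add(1, Mul(2, Add(6, Rational(-5, 4)))), 1007) = Mul(Add(1, Mul(2, Rational(19, 4))), 1007) = Mul(Add(1, Rational(19, 2)), 1007) = Mul(Rational(21, 2), 1007) = Rational(21147, 2)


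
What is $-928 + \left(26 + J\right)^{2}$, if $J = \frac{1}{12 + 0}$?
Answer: $- \frac{35663}{144} \approx -247.66$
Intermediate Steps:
$J = \frac{1}{12} \approx 0.083333$
$-928 + \left(26 + J\right)^{2} = -928 + \left(26 + \frac{1}{12}\right)^{2} = -928 + \left(\frac{313}{12}\right)^{2} = -928 + \frac{97969}{144} = - \frac{35663}{144}$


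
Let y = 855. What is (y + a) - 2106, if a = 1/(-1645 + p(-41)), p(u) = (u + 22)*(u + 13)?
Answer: -1392364/1113 ≈ -1251.0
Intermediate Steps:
p(u) = (13 + u)*(22 + u) (p(u) = (22 + u)*(13 + u) = (13 + u)*(22 + u))
a = -1/1113 (a = 1/(-1645 + (286 + (-41)² + 35*(-41))) = 1/(-1645 + (286 + 1681 - 1435)) = 1/(-1645 + 532) = 1/(-1113) = -1/1113 ≈ -0.00089847)
(y + a) - 2106 = (855 - 1/1113) - 2106 = 951614/1113 - 2106 = -1392364/1113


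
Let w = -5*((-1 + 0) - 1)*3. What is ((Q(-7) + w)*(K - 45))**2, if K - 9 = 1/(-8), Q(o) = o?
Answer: 44182609/64 ≈ 6.9035e+5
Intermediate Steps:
w = 30 (w = -5*(-1 - 1)*3 = -5*(-2)*3 = 10*3 = 30)
K = 71/8 (K = 9 + 1/(-8) = 9 - 1/8 = 71/8 ≈ 8.8750)
((Q(-7) + w)*(K - 45))**2 = ((-7 + 30)*(71/8 - 45))**2 = (23*(-289/8))**2 = (-6647/8)**2 = 44182609/64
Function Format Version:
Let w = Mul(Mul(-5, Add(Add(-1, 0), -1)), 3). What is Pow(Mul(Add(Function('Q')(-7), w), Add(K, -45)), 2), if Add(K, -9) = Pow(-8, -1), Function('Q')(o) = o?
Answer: Rational(44182609, 64) ≈ 6.9035e+5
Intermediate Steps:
w = 30 (w = Mul(Mul(-5, Add(-1, -1)), 3) = Mul(Mul(-5, -2), 3) = Mul(10, 3) = 30)
K = Rational(71, 8) (K = Add(9, Pow(-8, -1)) = Add(9, Rational(-1, 8)) = Rational(71, 8) ≈ 8.8750)
Pow(Mul(Add(Function('Q')(-7), w), Add(K, -45)), 2) = Pow(Mul(Add(-7, 30), Add(Rational(71, 8), -45)), 2) = Pow(Mul(23, Rational(-289, 8)), 2) = Pow(Rational(-6647, 8), 2) = Rational(44182609, 64)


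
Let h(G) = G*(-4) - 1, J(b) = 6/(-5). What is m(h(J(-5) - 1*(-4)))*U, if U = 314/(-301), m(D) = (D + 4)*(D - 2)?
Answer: -914054/7525 ≈ -121.47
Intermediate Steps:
J(b) = -6/5 (J(b) = 6*(-⅕) = -6/5)
h(G) = -1 - 4*G (h(G) = -4*G - 1 = -1 - 4*G)
m(D) = (-2 + D)*(4 + D) (m(D) = (4 + D)*(-2 + D) = (-2 + D)*(4 + D))
U = -314/301 (U = 314*(-1/301) = -314/301 ≈ -1.0432)
m(h(J(-5) - 1*(-4)))*U = (-8 + (-1 - 4*(-6/5 - 1*(-4)))² + 2*(-1 - 4*(-6/5 - 1*(-4))))*(-314/301) = (-8 + (-1 - 4*(-6/5 + 4))² + 2*(-1 - 4*(-6/5 + 4)))*(-314/301) = (-8 + (-1 - 4*14/5)² + 2*(-1 - 4*14/5))*(-314/301) = (-8 + (-1 - 56/5)² + 2*(-1 - 56/5))*(-314/301) = (-8 + (-61/5)² + 2*(-61/5))*(-314/301) = (-8 + 3721/25 - 122/5)*(-314/301) = (2911/25)*(-314/301) = -914054/7525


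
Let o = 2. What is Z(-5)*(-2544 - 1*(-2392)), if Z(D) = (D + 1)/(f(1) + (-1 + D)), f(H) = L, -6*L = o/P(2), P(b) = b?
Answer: -3648/37 ≈ -98.595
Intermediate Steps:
L = -1/6 (L = -1/(3*2) = -1/6*1 = -1/6 ≈ -0.16667)
f(H) = -1/6
Z(D) = (1 + D)/(-7/6 + D) (Z(D) = (D + 1)/(-1/6 + (-1 + D)) = (1 + D)/(-7/6 + D))
Z(-5)*(-2544 - 1*(-2392)) = (6*(1 - 5)/(-7 + 6*(-5)))*(-2544 - 1*(-2392)) = (6*(-4)/(-7 - 30))*(-2544 + 2392) = (6*(-4)/(-37))*(-152) = (6*(-1/37)*(-4))*(-152) = (24/37)*(-152) = -3648/37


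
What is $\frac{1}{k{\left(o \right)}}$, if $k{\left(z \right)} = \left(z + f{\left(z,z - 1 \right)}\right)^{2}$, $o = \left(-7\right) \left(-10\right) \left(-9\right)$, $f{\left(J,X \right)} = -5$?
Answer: $\frac{1}{403225} \approx 2.48 \cdot 10^{-6}$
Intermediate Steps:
$o = -630$ ($o = 70 \left(-9\right) = -630$)
$k{\left(z \right)} = \left(-5 + z\right)^{2}$ ($k{\left(z \right)} = \left(z - 5\right)^{2} = \left(-5 + z\right)^{2}$)
$\frac{1}{k{\left(o \right)}} = \frac{1}{\left(-5 - 630\right)^{2}} = \frac{1}{\left(-635\right)^{2}} = \frac{1}{403225}$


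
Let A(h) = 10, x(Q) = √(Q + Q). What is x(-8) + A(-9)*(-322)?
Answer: -3220 + 4*I ≈ -3220.0 + 4.0*I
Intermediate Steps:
x(Q) = √2*√Q (x(Q) = √(2*Q) = √2*√Q)
x(-8) + A(-9)*(-322) = √2*√(-8) + 10*(-322) = √2*(2*I*√2) - 3220 = 4*I - 3220 = -3220 + 4*I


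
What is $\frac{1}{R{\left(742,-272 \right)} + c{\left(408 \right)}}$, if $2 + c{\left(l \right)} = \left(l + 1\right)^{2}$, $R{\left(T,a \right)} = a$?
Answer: $\frac{1}{167007} \approx 5.9878 \cdot 10^{-6}$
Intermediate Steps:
$c{\left(l \right)} = -2 + \left(1 + l\right)^{2}$ ($c{\left(l \right)} = -2 + \left(l + 1\right)^{2} = -2 + \left(1 + l\right)^{2}$)
$\frac{1}{R{\left(742,-272 \right)} + c{\left(408 \right)}} = \frac{1}{-272 - \left(2 - \left(1 + 408\right)^{2}\right)} = \frac{1}{-272 - \left(2 - 409^{2}\right)} = \frac{1}{-272 + \left(-2 + 167281\right)} = \frac{1}{-272 + 167279} = \frac{1}{167007}$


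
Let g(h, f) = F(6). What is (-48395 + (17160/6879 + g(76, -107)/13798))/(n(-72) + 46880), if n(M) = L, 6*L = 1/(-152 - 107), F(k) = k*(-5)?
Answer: -1189650362609520/1152467829629233 ≈ -1.0323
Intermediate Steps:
F(k) = -5*k
L = -1/1554 (L = 1/(6*(-152 - 107)) = (1/6)/(-259) = (1/6)*(-1/259) = -1/1554 ≈ -0.00064350)
g(h, f) = -30 (g(h, f) = -5*6 = -30)
n(M) = -1/1554
(-48395 + (17160/6879 + g(76, -107)/13798))/(n(-72) + 46880) = (-48395 + (17160/6879 - 30/13798))/(-1/1554 + 46880) = (-48395 + (17160*(1/6879) - 30*1/13798))/(72851519/1554) = (-48395 + (5720/2293 - 15/6899))*(1554/72851519) = (-48395 + 39427885/15819407)*(1554/72851519) = -765540773880/15819407*1554/72851519 = -1189650362609520/1152467829629233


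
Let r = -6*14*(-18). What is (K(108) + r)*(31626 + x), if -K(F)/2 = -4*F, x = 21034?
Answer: 125120160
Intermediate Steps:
K(F) = 8*F (K(F) = -(-8)*F = 8*F)
r = 1512 (r = -84*(-18) = 1512)
(K(108) + r)*(31626 + x) = (8*108 + 1512)*(31626 + 21034) = (864 + 1512)*52660 = 2376*52660 = 125120160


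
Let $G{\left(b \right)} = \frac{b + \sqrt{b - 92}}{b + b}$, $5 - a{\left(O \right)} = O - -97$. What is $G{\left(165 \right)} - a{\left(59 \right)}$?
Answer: $\frac{303}{2} + \frac{\sqrt{73}}{330} \approx 151.53$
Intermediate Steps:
$a{\left(O \right)} = -92 - O$ ($a{\left(O \right)} = 5 - \left(O - -97\right) = 5 - \left(O + 97\right) = 5 - \left(97 + O\right) = -92 - O$)
$G{\left(b \right)} = \frac{b + \sqrt{-92 + b}}{2 b}$
$G{\left(165 \right)} - a{\left(59 \right)} = \frac{165 + \sqrt{-92 + 165}}{2 \cdot 165} - \left(-92 - 59\right) = \frac{1}{2} \cdot \frac{1}{165} \left(165 + \sqrt{73}\right) - \left(-92 - 59\right) = \left(\frac{1}{2} + \frac{\sqrt{73}}{330}\right) - -151 = \left(\frac{1}{2} + \frac{\sqrt{73}}{330}\right) + 151 = \frac{303}{2} + \frac{\sqrt{73}}{330}$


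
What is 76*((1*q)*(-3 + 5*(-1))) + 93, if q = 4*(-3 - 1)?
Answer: 9821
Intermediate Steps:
q = -16 (q = 4*(-4) = -16)
76*((1*q)*(-3 + 5*(-1))) + 93 = 76*((1*(-16))*(-3 + 5*(-1))) + 93 = 76*(-16*(-3 - 5)) + 93 = 76*(-16*(-8)) + 93 = 76*128 + 93 = 9728 + 93 = 9821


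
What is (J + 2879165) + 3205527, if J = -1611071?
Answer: 4473621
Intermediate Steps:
(J + 2879165) + 3205527 = (-1611071 + 2879165) + 3205527 = 1268094 + 3205527 = 4473621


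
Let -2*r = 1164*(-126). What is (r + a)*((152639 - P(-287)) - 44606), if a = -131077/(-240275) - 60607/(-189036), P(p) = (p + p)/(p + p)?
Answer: 89958910953054702976/11355156225 ≈ 7.9223e+9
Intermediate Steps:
P(p) = 1 (P(p) = (2*p)/((2*p)) = (2*p)*(1/(2*p)) = 1)
r = 73332 (r = -582*(-126) = -½*(-146664) = 73332)
a = 39340618697/45420624900 (a = -131077*(-1/240275) - 60607*(-1/189036) = 131077/240275 + 60607/189036 = 39340618697/45420624900 ≈ 0.86614)
(r + a)*((152639 - P(-287)) - 44606) = (73332 + 39340618697/45420624900)*((152639 - 1*1) - 44606) = 3330824605785497*((152639 - 1) - 44606)/45420624900 = 3330824605785497*(152638 - 44606)/45420624900 = (3330824605785497/45420624900)*108032 = 89958910953054702976/11355156225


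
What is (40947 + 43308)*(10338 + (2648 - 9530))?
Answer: 291185280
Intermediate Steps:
(40947 + 43308)*(10338 + (2648 - 9530)) = 84255*(10338 - 6882) = 84255*3456 = 291185280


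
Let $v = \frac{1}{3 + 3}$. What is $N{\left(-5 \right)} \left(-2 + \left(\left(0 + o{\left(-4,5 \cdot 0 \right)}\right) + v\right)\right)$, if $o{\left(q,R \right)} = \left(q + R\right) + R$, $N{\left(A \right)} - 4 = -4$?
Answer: $0$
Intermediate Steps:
$N{\left(A \right)} = 0$ ($N{\left(A \right)} = 4 - 4 = 0$)
$v = \frac{1}{6} \approx 0.16667$
$o{\left(q,R \right)} = q + 2 R$ ($o{\left(q,R \right)} = \left(R + q\right) + R = q + 2 R$)
$N{\left(-5 \right)} \left(-2 + \left(\left(0 + o{\left(-4,5 \cdot 0 \right)}\right) + v\right)\right) = 0 \left(-2 + \left(\left(0 - \left(4 - 2 \cdot 5 \cdot 0\right)\right) + \frac{1}{6}\right)\right) = 0 \left(-2 + \left(\left(0 + \left(-4 + 2 \cdot 0\right)\right) + \frac{1}{6}\right)\right) = 0 \left(-2 + \left(\left(0 + \left(-4 + 0\right)\right) + \frac{1}{6}\right)\right) = 0 \left(-2 + \left(\left(0 - 4\right) + \frac{1}{6}\right)\right) = 0 \left(-2 + \left(-4 + \frac{1}{6}\right)\right) = 0 \left(-2 - \frac{23}{6}\right) = 0 \left(- \frac{35}{6}\right) = 0$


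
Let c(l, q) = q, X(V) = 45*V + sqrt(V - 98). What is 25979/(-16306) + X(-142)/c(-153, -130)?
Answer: 10081807/211978 - 2*I*sqrt(15)/65 ≈ 47.561 - 0.11917*I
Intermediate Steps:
X(V) = sqrt(-98 + V) + 45*V (X(V) = 45*V + sqrt(-98 + V) = sqrt(-98 + V) + 45*V)
25979/(-16306) + X(-142)/c(-153, -130) = 25979/(-16306) + (sqrt(-98 - 142) + 45*(-142))/(-130) = 25979*(-1/16306) + (sqrt(-240) - 6390)*(-1/130) = -25979/16306 + (4*I*sqrt(15) - 6390)*(-1/130) = -25979/16306 + (-6390 + 4*I*sqrt(15))*(-1/130) = -25979/16306 + (639/13 - 2*I*sqrt(15)/65) = 10081807/211978 - 2*I*sqrt(15)/65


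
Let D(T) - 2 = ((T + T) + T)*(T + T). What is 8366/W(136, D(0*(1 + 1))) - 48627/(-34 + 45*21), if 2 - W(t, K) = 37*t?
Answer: -126107618/2291165 ≈ -55.041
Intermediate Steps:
D(T) = 2 + 6*T² (D(T) = 2 + ((T + T) + T)*(T + T) = 2 + (2*T + T)*(2*T) = 2 + (3*T)*(2*T) = 2 + 6*T²)
W(t, K) = 2 - 37*t
8366/W(136, D(0*(1 + 1))) - 48627/(-34 + 45*21) = 8366/(2 - 37*136) - 48627/(-34 + 45*21) = 8366/(2 - 5032) - 48627/(-34 + 945) = 8366/(-5030) - 48627/911 = 8366*(-1/5030) - 48627*1/911 = -4183/2515 - 48627/911 = -126107618/2291165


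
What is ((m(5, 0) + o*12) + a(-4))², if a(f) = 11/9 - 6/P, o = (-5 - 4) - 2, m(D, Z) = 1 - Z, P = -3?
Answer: 1322500/81 ≈ 16327.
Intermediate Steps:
o = -11 (o = -9 - 2 = -11)
a(f) = 29/9 (a(f) = 11/9 - 6/(-3) = 11*(⅑) - 6*(-⅓) = 11/9 + 2 = 29/9)
((m(5, 0) + o*12) + a(-4))² = (((1 - 1*0) - 11*12) + 29/9)² = (((1 + 0) - 132) + 29/9)² = ((1 - 132) + 29/9)² = (-131 + 29/9)² = (-1150/9)² = 1322500/81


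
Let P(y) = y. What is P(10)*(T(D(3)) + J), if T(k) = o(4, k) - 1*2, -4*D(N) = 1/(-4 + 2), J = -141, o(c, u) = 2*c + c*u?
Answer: -1345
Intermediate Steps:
D(N) = ⅛ (D(N) = -1/(4*(-4 + 2)) = -¼/(-2) = -¼*(-½) = ⅛)
T(k) = 6 + 4*k (T(k) = 4*(2 + k) - 1*2 = (8 + 4*k) - 2 = 6 + 4*k)
P(10)*(T(D(3)) + J) = 10*((6 + 4*(⅛)) - 141) = 10*((6 + ½) - 141) = 10*(13/2 - 141) = 10*(-269/2) = -1345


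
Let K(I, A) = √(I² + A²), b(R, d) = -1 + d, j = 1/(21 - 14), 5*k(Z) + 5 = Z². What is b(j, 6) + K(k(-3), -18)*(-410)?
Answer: 5 - 164*√2029 ≈ -7382.3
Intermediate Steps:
k(Z) = -1 + Z²/5
j = ⅐ (j = 1/7 = ⅐ ≈ 0.14286)
K(I, A) = √(A² + I²)
b(j, 6) + K(k(-3), -18)*(-410) = (-1 + 6) + √((-18)² + (-1 + (⅕)*(-3)²)²)*(-410) = 5 + √(324 + (-1 + (⅕)*9)²)*(-410) = 5 + √(324 + (-1 + 9/5)²)*(-410) = 5 + √(324 + (⅘)²)*(-410) = 5 + √(324 + 16/25)*(-410) = 5 + √(8116/25)*(-410) = 5 + (2*√2029/5)*(-410) = 5 - 164*√2029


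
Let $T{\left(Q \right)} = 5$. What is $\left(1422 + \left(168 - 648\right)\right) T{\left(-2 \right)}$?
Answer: $4710$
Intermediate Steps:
$\left(1422 + \left(168 - 648\right)\right) T{\left(-2 \right)} = \left(1422 + \left(168 - 648\right)\right) 5 = \left(1422 - 480\right) 5 = 942 \cdot 5 = 4710$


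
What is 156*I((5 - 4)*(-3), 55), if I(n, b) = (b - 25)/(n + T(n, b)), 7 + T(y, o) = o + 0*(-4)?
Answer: 104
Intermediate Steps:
T(y, o) = -7 + o (T(y, o) = -7 + (o + 0*(-4)) = -7 + (o + 0) = -7 + o)
I(n, b) = (-25 + b)/(-7 + b + n) (I(n, b) = (b - 25)/(n + (-7 + b)) = (-25 + b)/(-7 + b + n))
156*I((5 - 4)*(-3), 55) = 156*((-25 + 55)/(-7 + 55 + (5 - 4)*(-3))) = 156*(30/(-7 + 55 + 1*(-3))) = 156*(30/(-7 + 55 - 3)) = 156*(30/45) = 156*((1/45)*30) = 156*(⅔) = 104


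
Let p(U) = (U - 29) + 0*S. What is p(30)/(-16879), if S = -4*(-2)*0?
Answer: -1/16879 ≈ -5.9245e-5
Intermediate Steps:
S = 0 (S = 8*0 = 0)
p(U) = -29 + U (p(U) = (U - 29) + 0*0 = (-29 + U) + 0 = -29 + U)
p(30)/(-16879) = (-29 + 30)/(-16879) = 1*(-1/16879) = -1/16879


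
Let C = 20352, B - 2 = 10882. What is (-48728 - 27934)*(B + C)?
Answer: -2394614232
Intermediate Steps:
B = 10884 (B = 2 + 10882 = 10884)
(-48728 - 27934)*(B + C) = (-48728 - 27934)*(10884 + 20352) = -76662*31236 = -2394614232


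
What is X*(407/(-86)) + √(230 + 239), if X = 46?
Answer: -9361/43 + √469 ≈ -196.04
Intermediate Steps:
X*(407/(-86)) + √(230 + 239) = 46*(407/(-86)) + √(230 + 239) = 46*(407*(-1/86)) + √469 = 46*(-407/86) + √469 = -9361/43 + √469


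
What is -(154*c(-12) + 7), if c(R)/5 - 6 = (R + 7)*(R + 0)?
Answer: -50827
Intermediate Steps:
c(R) = 30 + 5*R*(7 + R) (c(R) = 30 + 5*((R + 7)*(R + 0)) = 30 + 5*((7 + R)*R) = 30 + 5*(R*(7 + R)) = 30 + 5*R*(7 + R))
-(154*c(-12) + 7) = -(154*(30 + 5*(-12)² + 35*(-12)) + 7) = -(154*(30 + 5*144 - 420) + 7) = -(154*(30 + 720 - 420) + 7) = -(154*330 + 7) = -(50820 + 7) = -1*50827 = -50827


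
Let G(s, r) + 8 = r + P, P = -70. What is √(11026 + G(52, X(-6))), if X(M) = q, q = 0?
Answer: 2*√2737 ≈ 104.63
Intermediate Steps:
X(M) = 0
G(s, r) = -78 + r (G(s, r) = -8 + (r - 70) = -8 + (-70 + r) = -78 + r)
√(11026 + G(52, X(-6))) = √(11026 + (-78 + 0)) = √(11026 - 78) = √10948 = 2*√2737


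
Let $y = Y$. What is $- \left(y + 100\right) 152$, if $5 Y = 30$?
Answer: $-16112$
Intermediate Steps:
$Y = 6$ ($Y = \frac{1}{5} \cdot 30 = 6$)
$y = 6$
$- \left(y + 100\right) 152 = - \left(6 + 100\right) 152 = - 106 \cdot 152 = \left(-1\right) 16112 = -16112$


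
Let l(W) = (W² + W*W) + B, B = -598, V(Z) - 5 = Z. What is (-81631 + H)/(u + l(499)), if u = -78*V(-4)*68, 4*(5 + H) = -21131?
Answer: -13907/78736 ≈ -0.17663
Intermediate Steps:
H = -21151/4 (H = -5 + (¼)*(-21131) = -5 - 21131/4 = -21151/4 ≈ -5287.8)
V(Z) = 5 + Z
u = -5304 (u = -78*(5 - 4)*68 = -78*1*68 = -78*68 = -5304)
l(W) = -598 + 2*W² (l(W) = (W² + W*W) - 598 = (W² + W²) - 598 = 2*W² - 598 = -598 + 2*W²)
(-81631 + H)/(u + l(499)) = (-81631 - 21151/4)/(-5304 + (-598 + 2*499²)) = -347675/(4*(-5304 + (-598 + 2*249001))) = -347675/(4*(-5304 + (-598 + 498002))) = -347675/(4*(-5304 + 497404)) = -347675/4/492100 = -347675/4*1/492100 = -13907/78736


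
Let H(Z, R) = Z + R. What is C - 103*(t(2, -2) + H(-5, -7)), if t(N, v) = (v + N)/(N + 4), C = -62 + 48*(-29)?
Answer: -218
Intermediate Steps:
C = -1454 (C = -62 - 1392 = -1454)
t(N, v) = (N + v)/(4 + N)
H(Z, R) = R + Z
C - 103*(t(2, -2) + H(-5, -7)) = -1454 - 103*((2 - 2)/(4 + 2) + (-7 - 5)) = -1454 - 103*(0/6 - 12) = -1454 - 103*((⅙)*0 - 12) = -1454 - 103*(0 - 12) = -1454 - 103*(-12) = -1454 + 1236 = -218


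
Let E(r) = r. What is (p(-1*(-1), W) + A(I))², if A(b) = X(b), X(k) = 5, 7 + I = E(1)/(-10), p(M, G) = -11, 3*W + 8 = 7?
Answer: 36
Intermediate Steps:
W = -⅓ (W = -8/3 + (⅓)*7 = -8/3 + 7/3 = -⅓ ≈ -0.33333)
I = -71/10 (I = -7 + 1/(-10) = -7 + 1*(-⅒) = -7 - ⅒ = -71/10 ≈ -7.1000)
A(b) = 5
(p(-1*(-1), W) + A(I))² = (-11 + 5)² = (-6)² = 36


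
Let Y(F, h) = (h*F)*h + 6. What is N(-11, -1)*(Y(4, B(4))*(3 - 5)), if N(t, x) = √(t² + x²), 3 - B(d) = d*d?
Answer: -1364*√122 ≈ -15066.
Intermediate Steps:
B(d) = 3 - d² (B(d) = 3 - d*d = 3 - d²)
Y(F, h) = 6 + F*h² (Y(F, h) = (F*h)*h + 6 = F*h² + 6 = 6 + F*h²)
N(-11, -1)*(Y(4, B(4))*(3 - 5)) = √((-11)² + (-1)²)*((6 + 4*(3 - 1*4²)²)*(3 - 5)) = √(121 + 1)*((6 + 4*(3 - 1*16)²)*(-2)) = √122*((6 + 4*(3 - 16)²)*(-2)) = √122*((6 + 4*(-13)²)*(-2)) = √122*((6 + 4*169)*(-2)) = √122*((6 + 676)*(-2)) = √122*(682*(-2)) = √122*(-1364) = -1364*√122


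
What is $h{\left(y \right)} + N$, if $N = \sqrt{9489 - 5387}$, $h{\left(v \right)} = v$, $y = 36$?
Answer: $36 + \sqrt{4102} \approx 100.05$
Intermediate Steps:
$N = \sqrt{4102} \approx 64.047$
$h{\left(y \right)} + N = 36 + \sqrt{4102}$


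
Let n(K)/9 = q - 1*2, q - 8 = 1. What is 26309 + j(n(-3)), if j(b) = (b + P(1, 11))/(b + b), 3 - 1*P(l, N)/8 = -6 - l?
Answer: 3315077/126 ≈ 26310.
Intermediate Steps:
q = 9 (q = 8 + 1 = 9)
P(l, N) = 72 + 8*l (P(l, N) = 24 - 8*(-6 - l) = 24 + (48 + 8*l) = 72 + 8*l)
n(K) = 63 (n(K) = 9*(9 - 1*2) = 9*(9 - 2) = 9*7 = 63)
j(b) = (80 + b)/(2*b) (j(b) = (b + (72 + 8*1))/(b + b) = (b + (72 + 8))/((2*b)) = (b + 80)*(1/(2*b)) = (80 + b)*(1/(2*b)) = (80 + b)/(2*b))
26309 + j(n(-3)) = 26309 + (½)*(80 + 63)/63 = 26309 + (½)*(1/63)*143 = 26309 + 143/126 = 3315077/126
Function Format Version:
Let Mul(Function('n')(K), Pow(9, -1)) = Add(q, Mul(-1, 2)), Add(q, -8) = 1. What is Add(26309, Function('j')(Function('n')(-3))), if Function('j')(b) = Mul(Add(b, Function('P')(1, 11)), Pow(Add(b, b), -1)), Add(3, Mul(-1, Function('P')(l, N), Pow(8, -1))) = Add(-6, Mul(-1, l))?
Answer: Rational(3315077, 126) ≈ 26310.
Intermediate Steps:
q = 9 (q = Add(8, 1) = 9)
Function('P')(l, N) = Add(72, Mul(8, l)) (Function('P')(l, N) = Add(24, Mul(-8, Add(-6, Mul(-1, l)))) = Add(24, Add(48, Mul(8, l))) = Add(72, Mul(8, l)))
Function('n')(K) = 63 (Function('n')(K) = Mul(9, Add(9, Mul(-1, 2))) = Mul(9, Add(9, -2)) = Mul(9, 7) = 63)
Function('j')(b) = Mul(Rational(1, 2), Pow(b, -1), Add(80, b)) (Function('j')(b) = Mul(Add(b, Add(72, Mul(8, 1))), Pow(Add(b, b), -1)) = Mul(Add(b, Add(72, 8)), Pow(Mul(2, b), -1)) = Mul(Add(b, 80), Mul(Rational(1, 2), Pow(b, -1))) = Mul(Add(80, b), Mul(Rational(1, 2), Pow(b, -1))) = Mul(Rational(1, 2), Pow(b, -1), Add(80, b)))
Add(26309, Function('j')(Function('n')(-3))) = Add(26309, Mul(Rational(1, 2), Pow(63, -1), Add(80, 63))) = Add(26309, Mul(Rational(1, 2), Rational(1, 63), 143)) = Add(26309, Rational(143, 126)) = Rational(3315077, 126)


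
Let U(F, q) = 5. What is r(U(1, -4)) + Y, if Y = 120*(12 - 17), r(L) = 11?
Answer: -589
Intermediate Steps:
Y = -600 (Y = 120*(-5) = -600)
r(U(1, -4)) + Y = 11 - 600 = -589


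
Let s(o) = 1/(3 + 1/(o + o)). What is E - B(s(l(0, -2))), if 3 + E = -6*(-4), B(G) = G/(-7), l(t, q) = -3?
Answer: 2505/119 ≈ 21.050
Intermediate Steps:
s(o) = 1/(3 + 1/(2*o))
B(G) = -G/7 (B(G) = G*(-⅐) = -G/7)
E = 21 (E = -3 - 6*(-4) = -3 + 24 = 21)
E - B(s(l(0, -2))) = 21 - (-1)*2*(-3)/(1 + 6*(-3))/7 = 21 - (-1)*2*(-3)/(1 - 18)/7 = 21 - (-1)*2*(-3)/(-17)/7 = 21 - (-1)*2*(-3)*(-1/17)/7 = 21 - (-1)*6/(7*17) = 21 - 1*(-6/119) = 21 + 6/119 = 2505/119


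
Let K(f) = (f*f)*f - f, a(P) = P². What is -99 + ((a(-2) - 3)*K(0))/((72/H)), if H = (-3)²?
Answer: -99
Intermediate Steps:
H = 9
K(f) = f³ - f (K(f) = f²*f - f = f³ - f)
-99 + ((a(-2) - 3)*K(0))/((72/H)) = -99 + (((-2)² - 3)*(0³ - 1*0))/((72/9)) = -99 + ((4 - 3)*(0 + 0))/((72*(⅑))) = -99 + (1*0)/8 = -99 + 0*(⅛) = -99 + 0 = -99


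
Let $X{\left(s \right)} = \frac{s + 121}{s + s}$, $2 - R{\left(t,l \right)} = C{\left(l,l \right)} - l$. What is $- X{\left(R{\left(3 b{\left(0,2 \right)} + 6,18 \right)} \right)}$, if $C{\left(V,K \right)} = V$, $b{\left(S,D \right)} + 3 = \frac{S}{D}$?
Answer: $- \frac{123}{4} \approx -30.75$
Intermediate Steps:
$b{\left(S,D \right)} = -3 + \frac{S}{D}$
$R{\left(t,l \right)} = 2$ ($R{\left(t,l \right)} = 2 - \left(l - l\right) = 2 - 0 = 2 + 0 = 2$)
$X{\left(s \right)} = \frac{121 + s}{2 s}$
$- X{\left(R{\left(3 b{\left(0,2 \right)} + 6,18 \right)} \right)} = - \frac{121 + 2}{2 \cdot 2} = - \frac{123}{2 \cdot 2} = \left(-1\right) \frac{123}{4} = - \frac{123}{4}$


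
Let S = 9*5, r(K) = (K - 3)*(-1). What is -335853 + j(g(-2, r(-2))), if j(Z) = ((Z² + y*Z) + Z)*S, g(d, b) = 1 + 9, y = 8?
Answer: -327303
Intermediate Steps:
r(K) = 3 - K (r(K) = (-3 + K)*(-1) = 3 - K)
g(d, b) = 10
S = 45
j(Z) = 45*Z² + 405*Z (j(Z) = ((Z² + 8*Z) + Z)*45 = (Z² + 9*Z)*45 = 45*Z² + 405*Z)
-335853 + j(g(-2, r(-2))) = -335853 + 45*10*(9 + 10) = -335853 + 45*10*19 = -335853 + 8550 = -327303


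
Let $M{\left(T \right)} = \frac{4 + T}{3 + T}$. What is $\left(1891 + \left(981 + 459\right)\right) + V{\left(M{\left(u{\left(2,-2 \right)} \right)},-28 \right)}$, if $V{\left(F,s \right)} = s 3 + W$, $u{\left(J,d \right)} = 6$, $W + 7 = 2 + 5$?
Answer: $3247$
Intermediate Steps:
$W = 0$ ($W = -7 + \left(2 + 5\right) = -7 + 7 = 0$)
$M{\left(T \right)} = \frac{4 + T}{3 + T}$
$V{\left(F,s \right)} = 3 s$ ($V{\left(F,s \right)} = s 3 + 0 = 3 s + 0 = 3 s$)
$\left(1891 + \left(981 + 459\right)\right) + V{\left(M{\left(u{\left(2,-2 \right)} \right)},-28 \right)} = \left(1891 + \left(981 + 459\right)\right) + 3 \left(-28\right) = \left(1891 + 1440\right) - 84 = 3331 - 84 = 3247$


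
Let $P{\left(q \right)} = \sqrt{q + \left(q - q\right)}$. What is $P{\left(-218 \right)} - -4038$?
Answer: $4038 + i \sqrt{218} \approx 4038.0 + 14.765 i$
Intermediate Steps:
$P{\left(q \right)} = \sqrt{q}$ ($P{\left(q \right)} = \sqrt{q + 0} = \sqrt{q}$)
$P{\left(-218 \right)} - -4038 = \sqrt{-218} - -4038 = i \sqrt{218} + 4038 = 4038 + i \sqrt{218}$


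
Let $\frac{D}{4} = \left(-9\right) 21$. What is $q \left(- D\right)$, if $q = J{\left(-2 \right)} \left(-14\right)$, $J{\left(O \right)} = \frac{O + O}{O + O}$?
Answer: $-10584$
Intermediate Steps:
$J{\left(O \right)} = 1$ ($J{\left(O \right)} = \frac{2 O}{2 O} = 2 O \frac{1}{2 O} = 1$)
$D = -756$ ($D = 4 \left(\left(-9\right) 21\right) = 4 \left(-189\right) = -756$)
$q = -14$ ($q = 1 \left(-14\right) = -14$)
$q \left(- D\right) = - 14 \left(\left(-1\right) \left(-756\right)\right) = \left(-14\right) 756 = -10584$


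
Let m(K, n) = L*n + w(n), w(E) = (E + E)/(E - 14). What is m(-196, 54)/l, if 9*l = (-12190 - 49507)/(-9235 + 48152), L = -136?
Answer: 25713123489/616970 ≈ 41676.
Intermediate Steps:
l = -61697/350253 (l = ((-12190 - 49507)/(-9235 + 48152))/9 = (-61697/38917)/9 = (-61697*1/38917)/9 = (⅑)*(-61697/38917) = -61697/350253 ≈ -0.17615)
w(E) = 2*E/(-14 + E) (w(E) = (2*E)/(-14 + E) = 2*E/(-14 + E))
m(K, n) = -136*n + 2*n/(-14 + n)
m(-196, 54)/l = (2*54*(953 - 68*54)/(-14 + 54))/(-61697/350253) = (2*54*(953 - 3672)/40)*(-350253/61697) = (2*54*(1/40)*(-2719))*(-350253/61697) = -73413/10*(-350253/61697) = 25713123489/616970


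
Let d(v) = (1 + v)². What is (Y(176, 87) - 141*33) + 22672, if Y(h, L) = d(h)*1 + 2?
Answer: 49350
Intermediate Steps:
Y(h, L) = 2 + (1 + h)² (Y(h, L) = (1 + h)²*1 + 2 = (1 + h)² + 2 = 2 + (1 + h)²)
(Y(176, 87) - 141*33) + 22672 = ((2 + (1 + 176)²) - 141*33) + 22672 = ((2 + 177²) - 4653) + 22672 = ((2 + 31329) - 4653) + 22672 = (31331 - 4653) + 22672 = 26678 + 22672 = 49350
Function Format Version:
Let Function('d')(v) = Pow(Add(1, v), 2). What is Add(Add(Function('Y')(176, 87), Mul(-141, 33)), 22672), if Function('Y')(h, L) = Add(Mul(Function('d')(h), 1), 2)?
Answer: 49350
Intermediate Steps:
Function('Y')(h, L) = Add(2, Pow(Add(1, h), 2)) (Function('Y')(h, L) = Add(Mul(Pow(Add(1, h), 2), 1), 2) = Add(Pow(Add(1, h), 2), 2) = Add(2, Pow(Add(1, h), 2)))
Add(Add(Function('Y')(176, 87), Mul(-141, 33)), 22672) = Add(Add(Add(2, Pow(Add(1, 176), 2)), Mul(-141, 33)), 22672) = Add(Add(Add(2, Pow(177, 2)), -4653), 22672) = Add(Add(Add(2, 31329), -4653), 22672) = Add(Add(31331, -4653), 22672) = Add(26678, 22672) = 49350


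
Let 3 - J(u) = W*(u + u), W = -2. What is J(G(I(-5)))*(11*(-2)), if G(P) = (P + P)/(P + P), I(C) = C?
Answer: -154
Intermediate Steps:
G(P) = 1 (G(P) = (2*P)/((2*P)) = (2*P)*(1/(2*P)) = 1)
J(u) = 3 + 4*u (J(u) = 3 - (-2)*(u + u) = 3 - (-2)*2*u = 3 - (-4)*u = 3 + 4*u)
J(G(I(-5)))*(11*(-2)) = (3 + 4*1)*(11*(-2)) = (3 + 4)*(-22) = 7*(-22) = -154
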